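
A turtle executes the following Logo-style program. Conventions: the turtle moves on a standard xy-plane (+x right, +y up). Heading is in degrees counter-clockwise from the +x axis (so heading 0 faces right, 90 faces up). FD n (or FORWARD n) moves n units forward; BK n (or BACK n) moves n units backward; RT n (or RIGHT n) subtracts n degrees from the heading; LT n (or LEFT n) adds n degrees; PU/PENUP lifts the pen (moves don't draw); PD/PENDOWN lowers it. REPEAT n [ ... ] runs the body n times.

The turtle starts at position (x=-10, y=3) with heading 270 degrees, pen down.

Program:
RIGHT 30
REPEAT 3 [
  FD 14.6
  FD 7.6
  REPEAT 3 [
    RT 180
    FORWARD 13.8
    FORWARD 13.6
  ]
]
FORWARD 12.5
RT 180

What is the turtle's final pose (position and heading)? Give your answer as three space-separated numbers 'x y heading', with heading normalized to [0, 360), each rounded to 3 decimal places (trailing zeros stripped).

Answer: -1.15 18.329 240

Derivation:
Executing turtle program step by step:
Start: pos=(-10,3), heading=270, pen down
RT 30: heading 270 -> 240
REPEAT 3 [
  -- iteration 1/3 --
  FD 14.6: (-10,3) -> (-17.3,-9.644) [heading=240, draw]
  FD 7.6: (-17.3,-9.644) -> (-21.1,-16.226) [heading=240, draw]
  REPEAT 3 [
    -- iteration 1/3 --
    RT 180: heading 240 -> 60
    FD 13.8: (-21.1,-16.226) -> (-14.2,-4.275) [heading=60, draw]
    FD 13.6: (-14.2,-4.275) -> (-7.4,7.503) [heading=60, draw]
    -- iteration 2/3 --
    RT 180: heading 60 -> 240
    FD 13.8: (-7.4,7.503) -> (-14.3,-4.448) [heading=240, draw]
    FD 13.6: (-14.3,-4.448) -> (-21.1,-16.226) [heading=240, draw]
    -- iteration 3/3 --
    RT 180: heading 240 -> 60
    FD 13.8: (-21.1,-16.226) -> (-14.2,-4.275) [heading=60, draw]
    FD 13.6: (-14.2,-4.275) -> (-7.4,7.503) [heading=60, draw]
  ]
  -- iteration 2/3 --
  FD 14.6: (-7.4,7.503) -> (-0.1,20.147) [heading=60, draw]
  FD 7.6: (-0.1,20.147) -> (3.7,26.729) [heading=60, draw]
  REPEAT 3 [
    -- iteration 1/3 --
    RT 180: heading 60 -> 240
    FD 13.8: (3.7,26.729) -> (-3.2,14.778) [heading=240, draw]
    FD 13.6: (-3.2,14.778) -> (-10,3) [heading=240, draw]
    -- iteration 2/3 --
    RT 180: heading 240 -> 60
    FD 13.8: (-10,3) -> (-3.1,14.951) [heading=60, draw]
    FD 13.6: (-3.1,14.951) -> (3.7,26.729) [heading=60, draw]
    -- iteration 3/3 --
    RT 180: heading 60 -> 240
    FD 13.8: (3.7,26.729) -> (-3.2,14.778) [heading=240, draw]
    FD 13.6: (-3.2,14.778) -> (-10,3) [heading=240, draw]
  ]
  -- iteration 3/3 --
  FD 14.6: (-10,3) -> (-17.3,-9.644) [heading=240, draw]
  FD 7.6: (-17.3,-9.644) -> (-21.1,-16.226) [heading=240, draw]
  REPEAT 3 [
    -- iteration 1/3 --
    RT 180: heading 240 -> 60
    FD 13.8: (-21.1,-16.226) -> (-14.2,-4.275) [heading=60, draw]
    FD 13.6: (-14.2,-4.275) -> (-7.4,7.503) [heading=60, draw]
    -- iteration 2/3 --
    RT 180: heading 60 -> 240
    FD 13.8: (-7.4,7.503) -> (-14.3,-4.448) [heading=240, draw]
    FD 13.6: (-14.3,-4.448) -> (-21.1,-16.226) [heading=240, draw]
    -- iteration 3/3 --
    RT 180: heading 240 -> 60
    FD 13.8: (-21.1,-16.226) -> (-14.2,-4.275) [heading=60, draw]
    FD 13.6: (-14.2,-4.275) -> (-7.4,7.503) [heading=60, draw]
  ]
]
FD 12.5: (-7.4,7.503) -> (-1.15,18.329) [heading=60, draw]
RT 180: heading 60 -> 240
Final: pos=(-1.15,18.329), heading=240, 25 segment(s) drawn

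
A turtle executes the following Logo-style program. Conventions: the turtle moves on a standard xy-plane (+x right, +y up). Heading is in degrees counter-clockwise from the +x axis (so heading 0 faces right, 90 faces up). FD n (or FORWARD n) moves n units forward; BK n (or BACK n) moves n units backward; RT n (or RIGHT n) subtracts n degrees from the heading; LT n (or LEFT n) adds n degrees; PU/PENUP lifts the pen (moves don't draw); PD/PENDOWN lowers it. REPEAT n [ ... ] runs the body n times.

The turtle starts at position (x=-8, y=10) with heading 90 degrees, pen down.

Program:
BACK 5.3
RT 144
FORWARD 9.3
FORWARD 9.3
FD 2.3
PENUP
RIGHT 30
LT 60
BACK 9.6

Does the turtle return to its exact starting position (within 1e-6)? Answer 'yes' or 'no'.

Answer: no

Derivation:
Executing turtle program step by step:
Start: pos=(-8,10), heading=90, pen down
BK 5.3: (-8,10) -> (-8,4.7) [heading=90, draw]
RT 144: heading 90 -> 306
FD 9.3: (-8,4.7) -> (-2.534,-2.824) [heading=306, draw]
FD 9.3: (-2.534,-2.824) -> (2.933,-10.348) [heading=306, draw]
FD 2.3: (2.933,-10.348) -> (4.285,-12.208) [heading=306, draw]
PU: pen up
RT 30: heading 306 -> 276
LT 60: heading 276 -> 336
BK 9.6: (4.285,-12.208) -> (-4.485,-8.304) [heading=336, move]
Final: pos=(-4.485,-8.304), heading=336, 4 segment(s) drawn

Start position: (-8, 10)
Final position: (-4.485, -8.304)
Distance = 18.638; >= 1e-6 -> NOT closed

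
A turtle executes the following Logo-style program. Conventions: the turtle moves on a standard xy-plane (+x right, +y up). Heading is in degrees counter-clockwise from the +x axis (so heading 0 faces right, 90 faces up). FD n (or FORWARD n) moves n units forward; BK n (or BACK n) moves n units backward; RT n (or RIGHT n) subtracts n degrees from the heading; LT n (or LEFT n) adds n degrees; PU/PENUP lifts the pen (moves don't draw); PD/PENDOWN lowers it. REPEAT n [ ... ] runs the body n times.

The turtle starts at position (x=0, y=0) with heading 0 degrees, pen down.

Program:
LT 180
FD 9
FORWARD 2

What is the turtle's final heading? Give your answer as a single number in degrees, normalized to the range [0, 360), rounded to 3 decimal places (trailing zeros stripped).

Executing turtle program step by step:
Start: pos=(0,0), heading=0, pen down
LT 180: heading 0 -> 180
FD 9: (0,0) -> (-9,0) [heading=180, draw]
FD 2: (-9,0) -> (-11,0) [heading=180, draw]
Final: pos=(-11,0), heading=180, 2 segment(s) drawn

Answer: 180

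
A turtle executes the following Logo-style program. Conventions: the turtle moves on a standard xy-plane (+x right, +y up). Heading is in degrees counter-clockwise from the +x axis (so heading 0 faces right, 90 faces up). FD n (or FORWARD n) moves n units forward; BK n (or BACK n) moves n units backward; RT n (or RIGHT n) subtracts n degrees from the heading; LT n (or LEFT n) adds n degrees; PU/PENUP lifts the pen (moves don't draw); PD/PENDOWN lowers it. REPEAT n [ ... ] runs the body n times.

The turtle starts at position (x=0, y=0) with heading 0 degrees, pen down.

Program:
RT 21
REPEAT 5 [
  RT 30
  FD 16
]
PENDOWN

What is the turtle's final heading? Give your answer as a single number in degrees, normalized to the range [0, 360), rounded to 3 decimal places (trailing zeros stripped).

Executing turtle program step by step:
Start: pos=(0,0), heading=0, pen down
RT 21: heading 0 -> 339
REPEAT 5 [
  -- iteration 1/5 --
  RT 30: heading 339 -> 309
  FD 16: (0,0) -> (10.069,-12.434) [heading=309, draw]
  -- iteration 2/5 --
  RT 30: heading 309 -> 279
  FD 16: (10.069,-12.434) -> (12.572,-28.237) [heading=279, draw]
  -- iteration 3/5 --
  RT 30: heading 279 -> 249
  FD 16: (12.572,-28.237) -> (6.838,-43.175) [heading=249, draw]
  -- iteration 4/5 --
  RT 30: heading 249 -> 219
  FD 16: (6.838,-43.175) -> (-5.596,-53.244) [heading=219, draw]
  -- iteration 5/5 --
  RT 30: heading 219 -> 189
  FD 16: (-5.596,-53.244) -> (-21.399,-55.747) [heading=189, draw]
]
PD: pen down
Final: pos=(-21.399,-55.747), heading=189, 5 segment(s) drawn

Answer: 189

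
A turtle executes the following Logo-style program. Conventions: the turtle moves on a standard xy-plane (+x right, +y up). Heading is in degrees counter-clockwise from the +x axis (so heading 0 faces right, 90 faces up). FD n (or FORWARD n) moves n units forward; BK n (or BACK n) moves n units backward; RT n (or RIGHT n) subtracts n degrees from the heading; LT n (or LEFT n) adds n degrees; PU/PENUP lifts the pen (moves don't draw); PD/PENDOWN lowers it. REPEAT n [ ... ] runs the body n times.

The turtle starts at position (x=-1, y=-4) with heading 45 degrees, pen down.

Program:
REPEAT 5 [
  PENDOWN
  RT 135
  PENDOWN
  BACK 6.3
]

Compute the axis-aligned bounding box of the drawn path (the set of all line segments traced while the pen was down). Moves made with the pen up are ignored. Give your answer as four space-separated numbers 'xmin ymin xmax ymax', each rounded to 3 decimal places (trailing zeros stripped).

Answer: -2.845 -4 3.455 2.3

Derivation:
Executing turtle program step by step:
Start: pos=(-1,-4), heading=45, pen down
REPEAT 5 [
  -- iteration 1/5 --
  PD: pen down
  RT 135: heading 45 -> 270
  PD: pen down
  BK 6.3: (-1,-4) -> (-1,2.3) [heading=270, draw]
  -- iteration 2/5 --
  PD: pen down
  RT 135: heading 270 -> 135
  PD: pen down
  BK 6.3: (-1,2.3) -> (3.455,-2.155) [heading=135, draw]
  -- iteration 3/5 --
  PD: pen down
  RT 135: heading 135 -> 0
  PD: pen down
  BK 6.3: (3.455,-2.155) -> (-2.845,-2.155) [heading=0, draw]
  -- iteration 4/5 --
  PD: pen down
  RT 135: heading 0 -> 225
  PD: pen down
  BK 6.3: (-2.845,-2.155) -> (1.61,2.3) [heading=225, draw]
  -- iteration 5/5 --
  PD: pen down
  RT 135: heading 225 -> 90
  PD: pen down
  BK 6.3: (1.61,2.3) -> (1.61,-4) [heading=90, draw]
]
Final: pos=(1.61,-4), heading=90, 5 segment(s) drawn

Segment endpoints: x in {-2.845, -1, -1, 1.61, 1.61, 3.455}, y in {-4, -4, -2.155, -2.155, 2.3, 2.3}
xmin=-2.845, ymin=-4, xmax=3.455, ymax=2.3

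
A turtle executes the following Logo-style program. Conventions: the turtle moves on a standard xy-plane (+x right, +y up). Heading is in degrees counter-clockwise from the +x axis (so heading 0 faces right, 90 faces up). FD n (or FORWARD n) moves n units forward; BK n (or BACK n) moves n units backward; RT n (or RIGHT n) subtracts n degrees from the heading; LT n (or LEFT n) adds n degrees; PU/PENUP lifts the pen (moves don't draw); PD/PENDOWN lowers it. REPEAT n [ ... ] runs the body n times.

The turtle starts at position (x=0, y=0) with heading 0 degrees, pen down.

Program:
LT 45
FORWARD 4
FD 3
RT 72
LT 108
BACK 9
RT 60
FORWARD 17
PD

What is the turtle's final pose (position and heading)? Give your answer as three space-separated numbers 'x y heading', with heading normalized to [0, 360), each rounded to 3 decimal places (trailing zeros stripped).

Answer: 19.413 2.153 21

Derivation:
Executing turtle program step by step:
Start: pos=(0,0), heading=0, pen down
LT 45: heading 0 -> 45
FD 4: (0,0) -> (2.828,2.828) [heading=45, draw]
FD 3: (2.828,2.828) -> (4.95,4.95) [heading=45, draw]
RT 72: heading 45 -> 333
LT 108: heading 333 -> 81
BK 9: (4.95,4.95) -> (3.542,-3.939) [heading=81, draw]
RT 60: heading 81 -> 21
FD 17: (3.542,-3.939) -> (19.413,2.153) [heading=21, draw]
PD: pen down
Final: pos=(19.413,2.153), heading=21, 4 segment(s) drawn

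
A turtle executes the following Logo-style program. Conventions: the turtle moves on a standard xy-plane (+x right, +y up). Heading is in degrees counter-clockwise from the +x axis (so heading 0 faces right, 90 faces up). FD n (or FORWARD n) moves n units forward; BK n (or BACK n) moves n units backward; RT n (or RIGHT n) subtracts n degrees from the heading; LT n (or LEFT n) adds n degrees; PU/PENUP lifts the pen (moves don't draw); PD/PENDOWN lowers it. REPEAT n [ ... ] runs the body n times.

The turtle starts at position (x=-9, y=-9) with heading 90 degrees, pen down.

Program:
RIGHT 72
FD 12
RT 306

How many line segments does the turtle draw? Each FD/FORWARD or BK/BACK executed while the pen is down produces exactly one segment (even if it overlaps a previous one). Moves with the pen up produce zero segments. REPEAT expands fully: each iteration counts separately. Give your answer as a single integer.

Executing turtle program step by step:
Start: pos=(-9,-9), heading=90, pen down
RT 72: heading 90 -> 18
FD 12: (-9,-9) -> (2.413,-5.292) [heading=18, draw]
RT 306: heading 18 -> 72
Final: pos=(2.413,-5.292), heading=72, 1 segment(s) drawn
Segments drawn: 1

Answer: 1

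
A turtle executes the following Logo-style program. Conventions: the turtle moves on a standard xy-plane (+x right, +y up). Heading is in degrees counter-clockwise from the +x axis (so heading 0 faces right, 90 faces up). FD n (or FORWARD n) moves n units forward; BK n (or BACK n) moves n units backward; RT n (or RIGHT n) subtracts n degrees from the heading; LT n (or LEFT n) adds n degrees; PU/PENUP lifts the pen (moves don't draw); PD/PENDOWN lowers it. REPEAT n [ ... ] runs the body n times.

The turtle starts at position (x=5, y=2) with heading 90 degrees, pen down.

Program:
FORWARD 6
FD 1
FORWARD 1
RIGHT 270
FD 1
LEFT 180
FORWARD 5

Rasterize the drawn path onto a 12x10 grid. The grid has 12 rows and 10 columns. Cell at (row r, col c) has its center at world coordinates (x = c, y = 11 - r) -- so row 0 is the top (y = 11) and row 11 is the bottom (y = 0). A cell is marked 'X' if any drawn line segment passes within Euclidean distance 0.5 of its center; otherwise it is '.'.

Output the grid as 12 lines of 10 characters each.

Segment 0: (5,2) -> (5,8)
Segment 1: (5,8) -> (5,9)
Segment 2: (5,9) -> (5,10)
Segment 3: (5,10) -> (4,10)
Segment 4: (4,10) -> (9,10)

Answer: ..........
....XXXXXX
.....X....
.....X....
.....X....
.....X....
.....X....
.....X....
.....X....
.....X....
..........
..........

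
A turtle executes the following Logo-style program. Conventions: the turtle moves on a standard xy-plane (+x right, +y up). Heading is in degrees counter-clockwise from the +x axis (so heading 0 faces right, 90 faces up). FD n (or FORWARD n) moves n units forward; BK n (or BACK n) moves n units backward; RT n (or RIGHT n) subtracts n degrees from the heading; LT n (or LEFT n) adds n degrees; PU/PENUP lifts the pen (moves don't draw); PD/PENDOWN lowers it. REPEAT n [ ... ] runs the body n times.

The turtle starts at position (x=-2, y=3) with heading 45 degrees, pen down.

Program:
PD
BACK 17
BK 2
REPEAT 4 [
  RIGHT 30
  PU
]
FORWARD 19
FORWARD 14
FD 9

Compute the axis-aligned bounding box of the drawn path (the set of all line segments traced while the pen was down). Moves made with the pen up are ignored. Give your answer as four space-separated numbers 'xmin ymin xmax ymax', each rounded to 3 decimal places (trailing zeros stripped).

Answer: -15.435 -10.435 -2 3

Derivation:
Executing turtle program step by step:
Start: pos=(-2,3), heading=45, pen down
PD: pen down
BK 17: (-2,3) -> (-14.021,-9.021) [heading=45, draw]
BK 2: (-14.021,-9.021) -> (-15.435,-10.435) [heading=45, draw]
REPEAT 4 [
  -- iteration 1/4 --
  RT 30: heading 45 -> 15
  PU: pen up
  -- iteration 2/4 --
  RT 30: heading 15 -> 345
  PU: pen up
  -- iteration 3/4 --
  RT 30: heading 345 -> 315
  PU: pen up
  -- iteration 4/4 --
  RT 30: heading 315 -> 285
  PU: pen up
]
FD 19: (-15.435,-10.435) -> (-10.517,-28.788) [heading=285, move]
FD 14: (-10.517,-28.788) -> (-6.894,-42.311) [heading=285, move]
FD 9: (-6.894,-42.311) -> (-4.565,-51.004) [heading=285, move]
Final: pos=(-4.565,-51.004), heading=285, 2 segment(s) drawn

Segment endpoints: x in {-15.435, -14.021, -2}, y in {-10.435, -9.021, 3}
xmin=-15.435, ymin=-10.435, xmax=-2, ymax=3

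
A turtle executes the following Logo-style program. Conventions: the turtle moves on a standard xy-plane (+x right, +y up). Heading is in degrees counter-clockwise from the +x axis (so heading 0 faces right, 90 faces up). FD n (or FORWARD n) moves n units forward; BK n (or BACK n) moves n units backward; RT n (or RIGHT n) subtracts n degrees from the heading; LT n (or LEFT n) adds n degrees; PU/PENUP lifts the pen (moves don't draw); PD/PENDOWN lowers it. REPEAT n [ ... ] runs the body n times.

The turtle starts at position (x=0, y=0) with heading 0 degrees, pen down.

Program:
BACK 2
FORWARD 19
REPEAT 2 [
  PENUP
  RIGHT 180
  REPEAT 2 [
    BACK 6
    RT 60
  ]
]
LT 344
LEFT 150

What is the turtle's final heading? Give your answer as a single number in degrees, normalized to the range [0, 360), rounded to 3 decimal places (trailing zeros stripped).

Answer: 254

Derivation:
Executing turtle program step by step:
Start: pos=(0,0), heading=0, pen down
BK 2: (0,0) -> (-2,0) [heading=0, draw]
FD 19: (-2,0) -> (17,0) [heading=0, draw]
REPEAT 2 [
  -- iteration 1/2 --
  PU: pen up
  RT 180: heading 0 -> 180
  REPEAT 2 [
    -- iteration 1/2 --
    BK 6: (17,0) -> (23,0) [heading=180, move]
    RT 60: heading 180 -> 120
    -- iteration 2/2 --
    BK 6: (23,0) -> (26,-5.196) [heading=120, move]
    RT 60: heading 120 -> 60
  ]
  -- iteration 2/2 --
  PU: pen up
  RT 180: heading 60 -> 240
  REPEAT 2 [
    -- iteration 1/2 --
    BK 6: (26,-5.196) -> (29,0) [heading=240, move]
    RT 60: heading 240 -> 180
    -- iteration 2/2 --
    BK 6: (29,0) -> (35,0) [heading=180, move]
    RT 60: heading 180 -> 120
  ]
]
LT 344: heading 120 -> 104
LT 150: heading 104 -> 254
Final: pos=(35,0), heading=254, 2 segment(s) drawn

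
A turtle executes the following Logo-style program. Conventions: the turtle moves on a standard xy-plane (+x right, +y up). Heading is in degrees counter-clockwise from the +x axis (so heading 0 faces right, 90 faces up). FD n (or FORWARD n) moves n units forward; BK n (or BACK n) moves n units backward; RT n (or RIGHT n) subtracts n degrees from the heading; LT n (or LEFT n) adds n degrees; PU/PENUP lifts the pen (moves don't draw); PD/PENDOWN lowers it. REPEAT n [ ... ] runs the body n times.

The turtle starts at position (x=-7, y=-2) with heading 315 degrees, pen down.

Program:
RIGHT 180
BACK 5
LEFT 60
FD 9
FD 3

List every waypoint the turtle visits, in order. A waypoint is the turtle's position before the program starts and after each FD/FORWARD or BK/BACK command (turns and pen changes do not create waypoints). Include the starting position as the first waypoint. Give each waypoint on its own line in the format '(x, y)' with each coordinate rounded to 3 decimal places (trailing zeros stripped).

Executing turtle program step by step:
Start: pos=(-7,-2), heading=315, pen down
RT 180: heading 315 -> 135
BK 5: (-7,-2) -> (-3.464,-5.536) [heading=135, draw]
LT 60: heading 135 -> 195
FD 9: (-3.464,-5.536) -> (-12.158,-7.865) [heading=195, draw]
FD 3: (-12.158,-7.865) -> (-15.056,-8.641) [heading=195, draw]
Final: pos=(-15.056,-8.641), heading=195, 3 segment(s) drawn
Waypoints (4 total):
(-7, -2)
(-3.464, -5.536)
(-12.158, -7.865)
(-15.056, -8.641)

Answer: (-7, -2)
(-3.464, -5.536)
(-12.158, -7.865)
(-15.056, -8.641)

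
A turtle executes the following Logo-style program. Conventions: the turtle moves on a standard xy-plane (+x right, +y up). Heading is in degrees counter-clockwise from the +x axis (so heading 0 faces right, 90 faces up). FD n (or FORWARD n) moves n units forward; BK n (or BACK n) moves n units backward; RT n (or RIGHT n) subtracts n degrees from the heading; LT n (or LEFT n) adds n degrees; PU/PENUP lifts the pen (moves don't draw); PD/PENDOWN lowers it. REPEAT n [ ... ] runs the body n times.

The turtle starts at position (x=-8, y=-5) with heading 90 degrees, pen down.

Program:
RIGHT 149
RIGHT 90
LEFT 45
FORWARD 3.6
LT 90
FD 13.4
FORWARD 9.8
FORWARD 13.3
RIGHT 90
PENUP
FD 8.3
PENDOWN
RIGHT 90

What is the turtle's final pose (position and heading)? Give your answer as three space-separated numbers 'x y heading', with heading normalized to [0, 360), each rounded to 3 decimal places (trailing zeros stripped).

Executing turtle program step by step:
Start: pos=(-8,-5), heading=90, pen down
RT 149: heading 90 -> 301
RT 90: heading 301 -> 211
LT 45: heading 211 -> 256
FD 3.6: (-8,-5) -> (-8.871,-8.493) [heading=256, draw]
LT 90: heading 256 -> 346
FD 13.4: (-8.871,-8.493) -> (4.131,-11.735) [heading=346, draw]
FD 9.8: (4.131,-11.735) -> (13.64,-14.106) [heading=346, draw]
FD 13.3: (13.64,-14.106) -> (26.545,-17.323) [heading=346, draw]
RT 90: heading 346 -> 256
PU: pen up
FD 8.3: (26.545,-17.323) -> (24.537,-25.377) [heading=256, move]
PD: pen down
RT 90: heading 256 -> 166
Final: pos=(24.537,-25.377), heading=166, 4 segment(s) drawn

Answer: 24.537 -25.377 166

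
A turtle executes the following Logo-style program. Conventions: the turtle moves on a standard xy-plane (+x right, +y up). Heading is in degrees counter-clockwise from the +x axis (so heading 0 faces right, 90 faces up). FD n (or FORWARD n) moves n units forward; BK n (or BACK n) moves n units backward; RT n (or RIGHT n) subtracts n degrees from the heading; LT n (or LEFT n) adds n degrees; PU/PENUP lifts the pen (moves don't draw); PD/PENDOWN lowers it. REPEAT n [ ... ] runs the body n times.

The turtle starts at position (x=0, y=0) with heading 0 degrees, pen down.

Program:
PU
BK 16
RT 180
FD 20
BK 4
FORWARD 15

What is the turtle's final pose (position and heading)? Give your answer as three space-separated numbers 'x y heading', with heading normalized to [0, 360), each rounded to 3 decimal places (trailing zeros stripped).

Answer: -47 0 180

Derivation:
Executing turtle program step by step:
Start: pos=(0,0), heading=0, pen down
PU: pen up
BK 16: (0,0) -> (-16,0) [heading=0, move]
RT 180: heading 0 -> 180
FD 20: (-16,0) -> (-36,0) [heading=180, move]
BK 4: (-36,0) -> (-32,0) [heading=180, move]
FD 15: (-32,0) -> (-47,0) [heading=180, move]
Final: pos=(-47,0), heading=180, 0 segment(s) drawn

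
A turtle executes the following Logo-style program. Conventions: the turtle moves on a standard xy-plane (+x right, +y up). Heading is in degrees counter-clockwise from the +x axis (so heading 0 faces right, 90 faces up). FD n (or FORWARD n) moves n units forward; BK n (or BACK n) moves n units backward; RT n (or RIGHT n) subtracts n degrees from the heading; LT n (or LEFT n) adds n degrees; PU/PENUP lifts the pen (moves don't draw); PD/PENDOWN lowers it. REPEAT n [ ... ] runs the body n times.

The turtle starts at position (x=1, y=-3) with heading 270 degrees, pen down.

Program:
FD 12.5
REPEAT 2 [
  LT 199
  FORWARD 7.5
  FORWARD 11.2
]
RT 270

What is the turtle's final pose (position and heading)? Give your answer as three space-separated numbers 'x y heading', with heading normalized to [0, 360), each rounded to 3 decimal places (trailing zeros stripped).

Executing turtle program step by step:
Start: pos=(1,-3), heading=270, pen down
FD 12.5: (1,-3) -> (1,-15.5) [heading=270, draw]
REPEAT 2 [
  -- iteration 1/2 --
  LT 199: heading 270 -> 109
  FD 7.5: (1,-15.5) -> (-1.442,-8.409) [heading=109, draw]
  FD 11.2: (-1.442,-8.409) -> (-5.088,2.181) [heading=109, draw]
  -- iteration 2/2 --
  LT 199: heading 109 -> 308
  FD 7.5: (-5.088,2.181) -> (-0.471,-3.729) [heading=308, draw]
  FD 11.2: (-0.471,-3.729) -> (6.425,-12.555) [heading=308, draw]
]
RT 270: heading 308 -> 38
Final: pos=(6.425,-12.555), heading=38, 5 segment(s) drawn

Answer: 6.425 -12.555 38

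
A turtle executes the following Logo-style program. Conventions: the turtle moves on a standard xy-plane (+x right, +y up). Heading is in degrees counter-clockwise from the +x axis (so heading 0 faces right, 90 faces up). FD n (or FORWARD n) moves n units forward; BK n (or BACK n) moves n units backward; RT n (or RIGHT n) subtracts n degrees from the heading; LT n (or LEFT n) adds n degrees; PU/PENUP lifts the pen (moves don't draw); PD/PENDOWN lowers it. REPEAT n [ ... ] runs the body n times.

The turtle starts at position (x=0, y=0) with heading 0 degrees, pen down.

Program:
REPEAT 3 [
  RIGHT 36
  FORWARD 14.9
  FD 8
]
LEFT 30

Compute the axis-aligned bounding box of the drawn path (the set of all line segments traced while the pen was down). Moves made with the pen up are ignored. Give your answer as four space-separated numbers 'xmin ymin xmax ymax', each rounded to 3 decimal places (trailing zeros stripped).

Answer: 0 -57.019 25.603 0

Derivation:
Executing turtle program step by step:
Start: pos=(0,0), heading=0, pen down
REPEAT 3 [
  -- iteration 1/3 --
  RT 36: heading 0 -> 324
  FD 14.9: (0,0) -> (12.054,-8.758) [heading=324, draw]
  FD 8: (12.054,-8.758) -> (18.526,-13.46) [heading=324, draw]
  -- iteration 2/3 --
  RT 36: heading 324 -> 288
  FD 14.9: (18.526,-13.46) -> (23.131,-27.631) [heading=288, draw]
  FD 8: (23.131,-27.631) -> (25.603,-35.239) [heading=288, draw]
  -- iteration 3/3 --
  RT 36: heading 288 -> 252
  FD 14.9: (25.603,-35.239) -> (20.999,-49.41) [heading=252, draw]
  FD 8: (20.999,-49.41) -> (18.526,-57.019) [heading=252, draw]
]
LT 30: heading 252 -> 282
Final: pos=(18.526,-57.019), heading=282, 6 segment(s) drawn

Segment endpoints: x in {0, 12.054, 18.526, 20.999, 23.131, 25.603}, y in {-57.019, -49.41, -35.239, -27.631, -13.46, -8.758, 0}
xmin=0, ymin=-57.019, xmax=25.603, ymax=0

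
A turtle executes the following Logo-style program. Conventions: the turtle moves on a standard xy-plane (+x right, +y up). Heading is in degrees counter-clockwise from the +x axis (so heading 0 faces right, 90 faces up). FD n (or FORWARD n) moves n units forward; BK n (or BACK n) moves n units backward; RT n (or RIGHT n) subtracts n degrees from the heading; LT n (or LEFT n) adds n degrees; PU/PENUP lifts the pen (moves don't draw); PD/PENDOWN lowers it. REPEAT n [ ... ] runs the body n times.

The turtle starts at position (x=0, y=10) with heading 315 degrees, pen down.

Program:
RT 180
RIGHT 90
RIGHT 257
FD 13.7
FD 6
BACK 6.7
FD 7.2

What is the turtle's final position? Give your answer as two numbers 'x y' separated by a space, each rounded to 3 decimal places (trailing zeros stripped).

Answer: -17.131 20.704

Derivation:
Executing turtle program step by step:
Start: pos=(0,10), heading=315, pen down
RT 180: heading 315 -> 135
RT 90: heading 135 -> 45
RT 257: heading 45 -> 148
FD 13.7: (0,10) -> (-11.618,17.26) [heading=148, draw]
FD 6: (-11.618,17.26) -> (-16.707,20.439) [heading=148, draw]
BK 6.7: (-16.707,20.439) -> (-11.025,16.889) [heading=148, draw]
FD 7.2: (-11.025,16.889) -> (-17.131,20.704) [heading=148, draw]
Final: pos=(-17.131,20.704), heading=148, 4 segment(s) drawn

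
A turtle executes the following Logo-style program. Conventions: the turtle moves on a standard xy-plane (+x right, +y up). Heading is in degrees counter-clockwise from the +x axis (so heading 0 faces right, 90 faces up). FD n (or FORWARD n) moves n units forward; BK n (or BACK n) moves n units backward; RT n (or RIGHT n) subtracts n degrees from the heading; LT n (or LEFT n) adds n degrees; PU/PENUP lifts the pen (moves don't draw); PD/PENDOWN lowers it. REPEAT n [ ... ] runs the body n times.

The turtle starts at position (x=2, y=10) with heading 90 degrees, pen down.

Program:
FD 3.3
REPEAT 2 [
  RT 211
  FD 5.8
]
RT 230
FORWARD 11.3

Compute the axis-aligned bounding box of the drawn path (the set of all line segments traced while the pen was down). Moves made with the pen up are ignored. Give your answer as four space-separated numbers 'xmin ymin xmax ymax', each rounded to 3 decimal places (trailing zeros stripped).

Executing turtle program step by step:
Start: pos=(2,10), heading=90, pen down
FD 3.3: (2,10) -> (2,13.3) [heading=90, draw]
REPEAT 2 [
  -- iteration 1/2 --
  RT 211: heading 90 -> 239
  FD 5.8: (2,13.3) -> (-0.987,8.328) [heading=239, draw]
  -- iteration 2/2 --
  RT 211: heading 239 -> 28
  FD 5.8: (-0.987,8.328) -> (4.134,11.051) [heading=28, draw]
]
RT 230: heading 28 -> 158
FD 11.3: (4.134,11.051) -> (-6.343,15.284) [heading=158, draw]
Final: pos=(-6.343,15.284), heading=158, 4 segment(s) drawn

Segment endpoints: x in {-6.343, -0.987, 2, 4.134}, y in {8.328, 10, 11.051, 13.3, 15.284}
xmin=-6.343, ymin=8.328, xmax=4.134, ymax=15.284

Answer: -6.343 8.328 4.134 15.284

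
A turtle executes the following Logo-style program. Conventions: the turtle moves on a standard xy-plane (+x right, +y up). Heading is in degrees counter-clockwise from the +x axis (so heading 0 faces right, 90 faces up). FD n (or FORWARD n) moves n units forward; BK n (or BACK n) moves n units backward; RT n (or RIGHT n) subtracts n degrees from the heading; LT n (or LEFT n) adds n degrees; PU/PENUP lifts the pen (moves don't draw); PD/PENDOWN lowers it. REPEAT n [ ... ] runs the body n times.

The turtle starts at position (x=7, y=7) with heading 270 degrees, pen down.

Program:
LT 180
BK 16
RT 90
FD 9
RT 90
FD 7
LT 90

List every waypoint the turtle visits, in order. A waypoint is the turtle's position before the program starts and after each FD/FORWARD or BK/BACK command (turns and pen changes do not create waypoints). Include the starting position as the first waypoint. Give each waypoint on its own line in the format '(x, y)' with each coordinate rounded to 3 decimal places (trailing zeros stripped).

Answer: (7, 7)
(7, -9)
(16, -9)
(16, -16)

Derivation:
Executing turtle program step by step:
Start: pos=(7,7), heading=270, pen down
LT 180: heading 270 -> 90
BK 16: (7,7) -> (7,-9) [heading=90, draw]
RT 90: heading 90 -> 0
FD 9: (7,-9) -> (16,-9) [heading=0, draw]
RT 90: heading 0 -> 270
FD 7: (16,-9) -> (16,-16) [heading=270, draw]
LT 90: heading 270 -> 0
Final: pos=(16,-16), heading=0, 3 segment(s) drawn
Waypoints (4 total):
(7, 7)
(7, -9)
(16, -9)
(16, -16)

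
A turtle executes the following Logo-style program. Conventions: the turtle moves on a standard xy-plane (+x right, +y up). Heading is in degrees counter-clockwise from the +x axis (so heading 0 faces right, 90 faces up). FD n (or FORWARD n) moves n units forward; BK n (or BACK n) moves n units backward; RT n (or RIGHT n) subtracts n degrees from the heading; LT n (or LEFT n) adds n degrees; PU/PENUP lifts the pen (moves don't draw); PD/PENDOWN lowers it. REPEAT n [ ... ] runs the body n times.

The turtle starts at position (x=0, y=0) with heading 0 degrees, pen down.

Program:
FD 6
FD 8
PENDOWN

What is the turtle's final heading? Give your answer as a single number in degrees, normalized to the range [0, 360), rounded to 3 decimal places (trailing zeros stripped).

Answer: 0

Derivation:
Executing turtle program step by step:
Start: pos=(0,0), heading=0, pen down
FD 6: (0,0) -> (6,0) [heading=0, draw]
FD 8: (6,0) -> (14,0) [heading=0, draw]
PD: pen down
Final: pos=(14,0), heading=0, 2 segment(s) drawn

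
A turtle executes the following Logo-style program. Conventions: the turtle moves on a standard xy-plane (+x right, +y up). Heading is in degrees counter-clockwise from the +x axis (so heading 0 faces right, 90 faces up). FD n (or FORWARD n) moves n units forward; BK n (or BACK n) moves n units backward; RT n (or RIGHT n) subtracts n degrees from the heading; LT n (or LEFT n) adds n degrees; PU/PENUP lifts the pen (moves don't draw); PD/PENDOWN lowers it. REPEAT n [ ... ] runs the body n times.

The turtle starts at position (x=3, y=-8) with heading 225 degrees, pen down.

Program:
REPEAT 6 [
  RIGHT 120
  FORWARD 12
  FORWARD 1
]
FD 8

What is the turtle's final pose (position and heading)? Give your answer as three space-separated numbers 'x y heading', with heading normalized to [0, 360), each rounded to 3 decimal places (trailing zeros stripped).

Executing turtle program step by step:
Start: pos=(3,-8), heading=225, pen down
REPEAT 6 [
  -- iteration 1/6 --
  RT 120: heading 225 -> 105
  FD 12: (3,-8) -> (-0.106,3.591) [heading=105, draw]
  FD 1: (-0.106,3.591) -> (-0.365,4.557) [heading=105, draw]
  -- iteration 2/6 --
  RT 120: heading 105 -> 345
  FD 12: (-0.365,4.557) -> (11.226,1.451) [heading=345, draw]
  FD 1: (11.226,1.451) -> (12.192,1.192) [heading=345, draw]
  -- iteration 3/6 --
  RT 120: heading 345 -> 225
  FD 12: (12.192,1.192) -> (3.707,-7.293) [heading=225, draw]
  FD 1: (3.707,-7.293) -> (3,-8) [heading=225, draw]
  -- iteration 4/6 --
  RT 120: heading 225 -> 105
  FD 12: (3,-8) -> (-0.106,3.591) [heading=105, draw]
  FD 1: (-0.106,3.591) -> (-0.365,4.557) [heading=105, draw]
  -- iteration 5/6 --
  RT 120: heading 105 -> 345
  FD 12: (-0.365,4.557) -> (11.226,1.451) [heading=345, draw]
  FD 1: (11.226,1.451) -> (12.192,1.192) [heading=345, draw]
  -- iteration 6/6 --
  RT 120: heading 345 -> 225
  FD 12: (12.192,1.192) -> (3.707,-7.293) [heading=225, draw]
  FD 1: (3.707,-7.293) -> (3,-8) [heading=225, draw]
]
FD 8: (3,-8) -> (-2.657,-13.657) [heading=225, draw]
Final: pos=(-2.657,-13.657), heading=225, 13 segment(s) drawn

Answer: -2.657 -13.657 225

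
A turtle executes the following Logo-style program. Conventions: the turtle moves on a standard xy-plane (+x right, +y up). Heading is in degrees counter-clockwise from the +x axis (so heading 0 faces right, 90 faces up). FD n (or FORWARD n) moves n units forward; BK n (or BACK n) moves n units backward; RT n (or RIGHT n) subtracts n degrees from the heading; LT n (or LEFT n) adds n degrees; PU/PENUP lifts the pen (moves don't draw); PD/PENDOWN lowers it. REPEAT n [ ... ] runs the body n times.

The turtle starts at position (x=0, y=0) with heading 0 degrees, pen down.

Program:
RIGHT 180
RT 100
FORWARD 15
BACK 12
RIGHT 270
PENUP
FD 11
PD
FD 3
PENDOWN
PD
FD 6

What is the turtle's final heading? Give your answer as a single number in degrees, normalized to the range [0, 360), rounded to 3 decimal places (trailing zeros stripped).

Answer: 170

Derivation:
Executing turtle program step by step:
Start: pos=(0,0), heading=0, pen down
RT 180: heading 0 -> 180
RT 100: heading 180 -> 80
FD 15: (0,0) -> (2.605,14.772) [heading=80, draw]
BK 12: (2.605,14.772) -> (0.521,2.954) [heading=80, draw]
RT 270: heading 80 -> 170
PU: pen up
FD 11: (0.521,2.954) -> (-10.312,4.865) [heading=170, move]
PD: pen down
FD 3: (-10.312,4.865) -> (-13.266,5.385) [heading=170, draw]
PD: pen down
PD: pen down
FD 6: (-13.266,5.385) -> (-19.175,6.427) [heading=170, draw]
Final: pos=(-19.175,6.427), heading=170, 4 segment(s) drawn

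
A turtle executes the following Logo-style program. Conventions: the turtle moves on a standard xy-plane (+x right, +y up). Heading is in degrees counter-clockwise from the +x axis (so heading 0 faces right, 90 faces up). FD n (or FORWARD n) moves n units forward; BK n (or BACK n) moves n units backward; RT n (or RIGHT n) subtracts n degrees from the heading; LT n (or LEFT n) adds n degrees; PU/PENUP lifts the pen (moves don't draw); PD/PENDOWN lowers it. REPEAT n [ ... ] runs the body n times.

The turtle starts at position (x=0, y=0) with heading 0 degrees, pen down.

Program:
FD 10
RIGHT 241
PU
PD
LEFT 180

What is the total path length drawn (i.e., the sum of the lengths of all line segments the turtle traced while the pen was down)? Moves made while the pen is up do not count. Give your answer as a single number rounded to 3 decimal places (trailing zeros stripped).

Executing turtle program step by step:
Start: pos=(0,0), heading=0, pen down
FD 10: (0,0) -> (10,0) [heading=0, draw]
RT 241: heading 0 -> 119
PU: pen up
PD: pen down
LT 180: heading 119 -> 299
Final: pos=(10,0), heading=299, 1 segment(s) drawn

Segment lengths:
  seg 1: (0,0) -> (10,0), length = 10
Total = 10

Answer: 10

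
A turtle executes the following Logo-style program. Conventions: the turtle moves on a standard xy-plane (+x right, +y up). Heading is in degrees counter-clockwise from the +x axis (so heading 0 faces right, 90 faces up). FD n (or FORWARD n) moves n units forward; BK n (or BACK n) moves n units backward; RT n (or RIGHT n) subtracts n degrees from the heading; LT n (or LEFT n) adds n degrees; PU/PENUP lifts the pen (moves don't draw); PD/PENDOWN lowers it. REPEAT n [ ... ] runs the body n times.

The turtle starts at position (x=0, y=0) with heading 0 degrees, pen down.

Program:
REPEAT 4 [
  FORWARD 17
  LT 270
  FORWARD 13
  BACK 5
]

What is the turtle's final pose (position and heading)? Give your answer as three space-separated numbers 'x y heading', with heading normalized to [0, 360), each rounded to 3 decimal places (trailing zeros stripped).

Executing turtle program step by step:
Start: pos=(0,0), heading=0, pen down
REPEAT 4 [
  -- iteration 1/4 --
  FD 17: (0,0) -> (17,0) [heading=0, draw]
  LT 270: heading 0 -> 270
  FD 13: (17,0) -> (17,-13) [heading=270, draw]
  BK 5: (17,-13) -> (17,-8) [heading=270, draw]
  -- iteration 2/4 --
  FD 17: (17,-8) -> (17,-25) [heading=270, draw]
  LT 270: heading 270 -> 180
  FD 13: (17,-25) -> (4,-25) [heading=180, draw]
  BK 5: (4,-25) -> (9,-25) [heading=180, draw]
  -- iteration 3/4 --
  FD 17: (9,-25) -> (-8,-25) [heading=180, draw]
  LT 270: heading 180 -> 90
  FD 13: (-8,-25) -> (-8,-12) [heading=90, draw]
  BK 5: (-8,-12) -> (-8,-17) [heading=90, draw]
  -- iteration 4/4 --
  FD 17: (-8,-17) -> (-8,0) [heading=90, draw]
  LT 270: heading 90 -> 0
  FD 13: (-8,0) -> (5,0) [heading=0, draw]
  BK 5: (5,0) -> (0,0) [heading=0, draw]
]
Final: pos=(0,0), heading=0, 12 segment(s) drawn

Answer: 0 0 0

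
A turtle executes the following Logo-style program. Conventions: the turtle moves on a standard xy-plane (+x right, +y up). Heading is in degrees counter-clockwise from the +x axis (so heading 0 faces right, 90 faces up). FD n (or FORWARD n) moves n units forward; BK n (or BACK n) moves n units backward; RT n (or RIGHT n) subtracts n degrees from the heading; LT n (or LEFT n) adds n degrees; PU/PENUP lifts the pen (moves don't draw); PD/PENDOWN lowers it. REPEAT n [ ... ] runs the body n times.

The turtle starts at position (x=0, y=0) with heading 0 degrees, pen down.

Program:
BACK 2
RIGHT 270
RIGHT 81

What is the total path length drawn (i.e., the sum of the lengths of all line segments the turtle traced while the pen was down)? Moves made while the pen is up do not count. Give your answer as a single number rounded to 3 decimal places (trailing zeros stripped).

Executing turtle program step by step:
Start: pos=(0,0), heading=0, pen down
BK 2: (0,0) -> (-2,0) [heading=0, draw]
RT 270: heading 0 -> 90
RT 81: heading 90 -> 9
Final: pos=(-2,0), heading=9, 1 segment(s) drawn

Segment lengths:
  seg 1: (0,0) -> (-2,0), length = 2
Total = 2

Answer: 2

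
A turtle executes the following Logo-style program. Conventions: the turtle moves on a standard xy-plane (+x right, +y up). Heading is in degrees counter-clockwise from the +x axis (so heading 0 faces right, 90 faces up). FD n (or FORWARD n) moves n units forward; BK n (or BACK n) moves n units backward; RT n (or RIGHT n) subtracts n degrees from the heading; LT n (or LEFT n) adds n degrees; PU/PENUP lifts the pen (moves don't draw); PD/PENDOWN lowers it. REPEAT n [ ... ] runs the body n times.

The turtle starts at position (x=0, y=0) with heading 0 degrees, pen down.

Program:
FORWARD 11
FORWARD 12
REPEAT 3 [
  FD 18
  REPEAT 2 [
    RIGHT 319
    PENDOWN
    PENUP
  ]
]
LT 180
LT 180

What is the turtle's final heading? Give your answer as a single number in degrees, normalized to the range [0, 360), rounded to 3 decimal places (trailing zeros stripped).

Executing turtle program step by step:
Start: pos=(0,0), heading=0, pen down
FD 11: (0,0) -> (11,0) [heading=0, draw]
FD 12: (11,0) -> (23,0) [heading=0, draw]
REPEAT 3 [
  -- iteration 1/3 --
  FD 18: (23,0) -> (41,0) [heading=0, draw]
  REPEAT 2 [
    -- iteration 1/2 --
    RT 319: heading 0 -> 41
    PD: pen down
    PU: pen up
    -- iteration 2/2 --
    RT 319: heading 41 -> 82
    PD: pen down
    PU: pen up
  ]
  -- iteration 2/3 --
  FD 18: (41,0) -> (43.505,17.825) [heading=82, move]
  REPEAT 2 [
    -- iteration 1/2 --
    RT 319: heading 82 -> 123
    PD: pen down
    PU: pen up
    -- iteration 2/2 --
    RT 319: heading 123 -> 164
    PD: pen down
    PU: pen up
  ]
  -- iteration 3/3 --
  FD 18: (43.505,17.825) -> (26.202,22.786) [heading=164, move]
  REPEAT 2 [
    -- iteration 1/2 --
    RT 319: heading 164 -> 205
    PD: pen down
    PU: pen up
    -- iteration 2/2 --
    RT 319: heading 205 -> 246
    PD: pen down
    PU: pen up
  ]
]
LT 180: heading 246 -> 66
LT 180: heading 66 -> 246
Final: pos=(26.202,22.786), heading=246, 3 segment(s) drawn

Answer: 246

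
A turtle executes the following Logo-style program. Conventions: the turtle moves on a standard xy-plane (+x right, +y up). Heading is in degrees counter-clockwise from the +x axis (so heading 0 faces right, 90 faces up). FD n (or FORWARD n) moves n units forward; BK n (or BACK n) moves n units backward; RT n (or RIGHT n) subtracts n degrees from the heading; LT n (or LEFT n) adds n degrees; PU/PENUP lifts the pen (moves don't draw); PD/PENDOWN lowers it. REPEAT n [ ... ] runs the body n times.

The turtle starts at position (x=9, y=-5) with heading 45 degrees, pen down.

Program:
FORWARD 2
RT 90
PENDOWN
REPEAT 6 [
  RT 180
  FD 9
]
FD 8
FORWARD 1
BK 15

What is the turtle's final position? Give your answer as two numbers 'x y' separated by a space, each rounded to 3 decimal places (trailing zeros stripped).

Executing turtle program step by step:
Start: pos=(9,-5), heading=45, pen down
FD 2: (9,-5) -> (10.414,-3.586) [heading=45, draw]
RT 90: heading 45 -> 315
PD: pen down
REPEAT 6 [
  -- iteration 1/6 --
  RT 180: heading 315 -> 135
  FD 9: (10.414,-3.586) -> (4.05,2.778) [heading=135, draw]
  -- iteration 2/6 --
  RT 180: heading 135 -> 315
  FD 9: (4.05,2.778) -> (10.414,-3.586) [heading=315, draw]
  -- iteration 3/6 --
  RT 180: heading 315 -> 135
  FD 9: (10.414,-3.586) -> (4.05,2.778) [heading=135, draw]
  -- iteration 4/6 --
  RT 180: heading 135 -> 315
  FD 9: (4.05,2.778) -> (10.414,-3.586) [heading=315, draw]
  -- iteration 5/6 --
  RT 180: heading 315 -> 135
  FD 9: (10.414,-3.586) -> (4.05,2.778) [heading=135, draw]
  -- iteration 6/6 --
  RT 180: heading 135 -> 315
  FD 9: (4.05,2.778) -> (10.414,-3.586) [heading=315, draw]
]
FD 8: (10.414,-3.586) -> (16.071,-9.243) [heading=315, draw]
FD 1: (16.071,-9.243) -> (16.778,-9.95) [heading=315, draw]
BK 15: (16.778,-9.95) -> (6.172,0.657) [heading=315, draw]
Final: pos=(6.172,0.657), heading=315, 10 segment(s) drawn

Answer: 6.172 0.657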